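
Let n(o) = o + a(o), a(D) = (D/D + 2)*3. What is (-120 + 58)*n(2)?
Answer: -682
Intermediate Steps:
a(D) = 9 (a(D) = (1 + 2)*3 = 3*3 = 9)
n(o) = 9 + o (n(o) = o + 9 = 9 + o)
(-120 + 58)*n(2) = (-120 + 58)*(9 + 2) = -62*11 = -682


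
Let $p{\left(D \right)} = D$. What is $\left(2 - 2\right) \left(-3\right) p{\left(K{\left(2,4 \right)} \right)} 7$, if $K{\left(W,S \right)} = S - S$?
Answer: $0$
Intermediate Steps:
$K{\left(W,S \right)} = 0$
$\left(2 - 2\right) \left(-3\right) p{\left(K{\left(2,4 \right)} \right)} 7 = \left(2 - 2\right) \left(-3\right) 0 \cdot 7 = 0 \left(-3\right) 0 \cdot 7 = 0 \cdot 0 \cdot 7 = 0 \cdot 7 = 0$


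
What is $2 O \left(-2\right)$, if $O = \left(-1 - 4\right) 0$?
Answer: $0$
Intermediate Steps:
$O = 0$ ($O = \left(-5\right) 0 = 0$)
$2 O \left(-2\right) = 2 \cdot 0 \left(-2\right) = 0 \left(-2\right) = 0$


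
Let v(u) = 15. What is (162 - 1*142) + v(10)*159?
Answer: 2405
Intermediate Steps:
(162 - 1*142) + v(10)*159 = (162 - 1*142) + 15*159 = (162 - 142) + 2385 = 20 + 2385 = 2405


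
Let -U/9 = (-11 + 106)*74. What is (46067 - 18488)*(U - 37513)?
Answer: -2779494357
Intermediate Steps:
U = -63270 (U = -9*(-11 + 106)*74 = -855*74 = -9*7030 = -63270)
(46067 - 18488)*(U - 37513) = (46067 - 18488)*(-63270 - 37513) = 27579*(-100783) = -2779494357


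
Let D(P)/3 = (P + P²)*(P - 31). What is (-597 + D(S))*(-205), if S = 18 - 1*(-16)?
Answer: -2073165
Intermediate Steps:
S = 34 (S = 18 + 16 = 34)
D(P) = 3*(-31 + P)*(P + P²) (D(P) = 3*((P + P²)*(P - 31)) = 3*((P + P²)*(-31 + P)) = 3*((-31 + P)*(P + P²)) = 3*(-31 + P)*(P + P²))
(-597 + D(S))*(-205) = (-597 + 3*34*(-31 + 34² - 30*34))*(-205) = (-597 + 3*34*(-31 + 1156 - 1020))*(-205) = (-597 + 3*34*105)*(-205) = (-597 + 10710)*(-205) = 10113*(-205) = -2073165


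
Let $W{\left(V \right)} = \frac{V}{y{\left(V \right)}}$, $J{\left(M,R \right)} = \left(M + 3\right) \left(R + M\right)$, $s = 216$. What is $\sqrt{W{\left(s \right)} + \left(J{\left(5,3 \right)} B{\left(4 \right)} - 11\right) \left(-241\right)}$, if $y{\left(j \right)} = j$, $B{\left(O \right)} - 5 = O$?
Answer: $2 i \sqrt{34041} \approx 369.0 i$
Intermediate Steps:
$B{\left(O \right)} = 5 + O$
$J{\left(M,R \right)} = \left(3 + M\right) \left(M + R\right)$
$W{\left(V \right)} = 1$ ($W{\left(V \right)} = \frac{V}{V} = 1$)
$\sqrt{W{\left(s \right)} + \left(J{\left(5,3 \right)} B{\left(4 \right)} - 11\right) \left(-241\right)} = \sqrt{1 + \left(\left(5^{2} + 3 \cdot 5 + 3 \cdot 3 + 5 \cdot 3\right) \left(5 + 4\right) - 11\right) \left(-241\right)} = \sqrt{1 + \left(\left(25 + 15 + 9 + 15\right) 9 - 11\right) \left(-241\right)} = \sqrt{1 + \left(64 \cdot 9 - 11\right) \left(-241\right)} = \sqrt{1 + \left(576 - 11\right) \left(-241\right)} = \sqrt{1 + 565 \left(-241\right)} = \sqrt{1 - 136165} = \sqrt{-136164} = 2 i \sqrt{34041}$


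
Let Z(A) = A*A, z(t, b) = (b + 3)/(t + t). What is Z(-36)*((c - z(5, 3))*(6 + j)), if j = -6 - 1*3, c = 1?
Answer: -7776/5 ≈ -1555.2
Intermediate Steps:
j = -9 (j = -6 - 3 = -9)
z(t, b) = (3 + b)/(2*t) (z(t, b) = (3 + b)/((2*t)) = (3 + b)*(1/(2*t)) = (3 + b)/(2*t))
Z(A) = A²
Z(-36)*((c - z(5, 3))*(6 + j)) = (-36)²*((1 - (3 + 3)/(2*5))*(6 - 9)) = 1296*((1 - 6/(2*5))*(-3)) = 1296*((1 - 1*⅗)*(-3)) = 1296*((1 - ⅗)*(-3)) = 1296*((⅖)*(-3)) = 1296*(-6/5) = -7776/5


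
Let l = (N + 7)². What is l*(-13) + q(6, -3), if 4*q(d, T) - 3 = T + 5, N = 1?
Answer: -3323/4 ≈ -830.75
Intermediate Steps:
q(d, T) = 2 + T/4 (q(d, T) = ¾ + (T + 5)/4 = ¾ + (5 + T)/4 = ¾ + (5/4 + T/4) = 2 + T/4)
l = 64 (l = (1 + 7)² = 8² = 64)
l*(-13) + q(6, -3) = 64*(-13) + (2 + (¼)*(-3)) = -832 + (2 - ¾) = -832 + 5/4 = -3323/4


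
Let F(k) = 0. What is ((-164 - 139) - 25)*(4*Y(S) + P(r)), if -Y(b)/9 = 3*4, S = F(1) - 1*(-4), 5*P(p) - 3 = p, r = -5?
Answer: 709136/5 ≈ 1.4183e+5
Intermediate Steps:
P(p) = ⅗ + p/5
S = 4 (S = 0 - 1*(-4) = 0 + 4 = 4)
Y(b) = -108 (Y(b) = -27*4 = -9*12 = -108)
((-164 - 139) - 25)*(4*Y(S) + P(r)) = ((-164 - 139) - 25)*(4*(-108) + (⅗ + (⅕)*(-5))) = (-303 - 25)*(-432 + (⅗ - 1)) = -328*(-432 - ⅖) = -328*(-2162/5) = 709136/5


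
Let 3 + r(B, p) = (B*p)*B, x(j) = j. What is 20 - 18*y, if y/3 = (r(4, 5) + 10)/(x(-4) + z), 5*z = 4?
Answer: 11905/8 ≈ 1488.1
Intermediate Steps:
z = 4/5 (z = (1/5)*4 = 4/5 ≈ 0.80000)
r(B, p) = -3 + p*B**2 (r(B, p) = -3 + (B*p)*B = -3 + p*B**2)
y = -1305/16 (y = 3*(((-3 + 5*4**2) + 10)/(-4 + 4/5)) = 3*(((-3 + 5*16) + 10)/(-16/5)) = 3*(((-3 + 80) + 10)*(-5/16)) = 3*((77 + 10)*(-5/16)) = 3*(87*(-5/16)) = 3*(-435/16) = -1305/16 ≈ -81.563)
20 - 18*y = 20 - 18*(-1305/16) = 20 + 11745/8 = 11905/8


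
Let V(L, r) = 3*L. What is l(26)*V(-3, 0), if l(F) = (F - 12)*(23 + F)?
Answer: -6174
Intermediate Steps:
l(F) = (-12 + F)*(23 + F)
l(26)*V(-3, 0) = (-276 + 26² + 11*26)*(3*(-3)) = (-276 + 676 + 286)*(-9) = 686*(-9) = -6174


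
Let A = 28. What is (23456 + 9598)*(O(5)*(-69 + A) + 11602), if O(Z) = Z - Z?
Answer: 383492508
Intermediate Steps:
O(Z) = 0
(23456 + 9598)*(O(5)*(-69 + A) + 11602) = (23456 + 9598)*(0*(-69 + 28) + 11602) = 33054*(0*(-41) + 11602) = 33054*(0 + 11602) = 33054*11602 = 383492508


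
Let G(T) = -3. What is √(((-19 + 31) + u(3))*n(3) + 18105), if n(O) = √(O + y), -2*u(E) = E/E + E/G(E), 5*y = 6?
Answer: √(452625 + 60*√105)/5 ≈ 134.65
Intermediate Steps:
y = 6/5 (y = (⅕)*6 = 6/5 ≈ 1.2000)
u(E) = -½ + E/6 (u(E) = -(E/E + E/(-3))/2 = -(1 + E*(-⅓))/2 = -(1 - E/3)/2 = -½ + E/6)
n(O) = √(6/5 + O) (n(O) = √(O + 6/5) = √(6/5 + O))
√(((-19 + 31) + u(3))*n(3) + 18105) = √(((-19 + 31) + (-½ + (⅙)*3))*(√(30 + 25*3)/5) + 18105) = √((12 + (-½ + ½))*(√(30 + 75)/5) + 18105) = √((12 + 0)*(√105/5) + 18105) = √(12*(√105/5) + 18105) = √(12*√105/5 + 18105) = √(18105 + 12*√105/5)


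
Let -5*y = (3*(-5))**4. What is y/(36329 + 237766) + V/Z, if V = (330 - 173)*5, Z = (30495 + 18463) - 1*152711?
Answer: -28125860/631959523 ≈ -0.044506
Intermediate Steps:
Z = -103753 (Z = 48958 - 152711 = -103753)
V = 785 (V = 157*5 = 785)
y = -10125 (y = -(3*(-5))**4/5 = -1/5*(-15)**4 = -1/5*50625 = -10125)
y/(36329 + 237766) + V/Z = -10125/(36329 + 237766) + 785/(-103753) = -10125/274095 + 785*(-1/103753) = -10125*1/274095 - 785/103753 = -225/6091 - 785/103753 = -28125860/631959523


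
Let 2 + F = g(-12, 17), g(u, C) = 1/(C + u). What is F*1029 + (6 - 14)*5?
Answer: -9461/5 ≈ -1892.2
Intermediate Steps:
F = -9/5 (F = -2 + 1/(17 - 12) = -2 + 1/5 = -2 + ⅕ = -9/5 ≈ -1.8000)
F*1029 + (6 - 14)*5 = -9/5*1029 + (6 - 14)*5 = -9261/5 - 8*5 = -9261/5 - 40 = -9461/5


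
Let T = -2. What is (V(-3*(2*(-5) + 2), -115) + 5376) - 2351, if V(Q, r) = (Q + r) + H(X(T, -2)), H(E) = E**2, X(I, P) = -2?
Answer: 2938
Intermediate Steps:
V(Q, r) = 4 + Q + r (V(Q, r) = (Q + r) + (-2)**2 = (Q + r) + 4 = 4 + Q + r)
(V(-3*(2*(-5) + 2), -115) + 5376) - 2351 = ((4 - 3*(2*(-5) + 2) - 115) + 5376) - 2351 = ((4 - 3*(-10 + 2) - 115) + 5376) - 2351 = ((4 - 3*(-8) - 115) + 5376) - 2351 = ((4 + 24 - 115) + 5376) - 2351 = (-87 + 5376) - 2351 = 5289 - 2351 = 2938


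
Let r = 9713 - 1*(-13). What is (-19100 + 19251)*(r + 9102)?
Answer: 2843028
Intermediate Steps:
r = 9726 (r = 9713 + 13 = 9726)
(-19100 + 19251)*(r + 9102) = (-19100 + 19251)*(9726 + 9102) = 151*18828 = 2843028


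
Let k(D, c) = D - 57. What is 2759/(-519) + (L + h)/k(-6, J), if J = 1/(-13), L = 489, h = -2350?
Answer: 264014/10899 ≈ 24.224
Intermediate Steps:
J = -1/13 ≈ -0.076923
k(D, c) = -57 + D
2759/(-519) + (L + h)/k(-6, J) = 2759/(-519) + (489 - 2350)/(-57 - 6) = 2759*(-1/519) - 1861/(-63) = -2759/519 - 1861*(-1/63) = -2759/519 + 1861/63 = 264014/10899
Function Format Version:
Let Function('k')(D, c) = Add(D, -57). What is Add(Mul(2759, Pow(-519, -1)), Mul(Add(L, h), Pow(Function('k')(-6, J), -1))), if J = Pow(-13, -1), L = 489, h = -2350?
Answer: Rational(264014, 10899) ≈ 24.224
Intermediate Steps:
J = Rational(-1, 13) ≈ -0.076923
Function('k')(D, c) = Add(-57, D)
Add(Mul(2759, Pow(-519, -1)), Mul(Add(L, h), Pow(Function('k')(-6, J), -1))) = Add(Mul(2759, Pow(-519, -1)), Mul(Add(489, -2350), Pow(Add(-57, -6), -1))) = Add(Mul(2759, Rational(-1, 519)), Mul(-1861, Pow(-63, -1))) = Add(Rational(-2759, 519), Mul(-1861, Rational(-1, 63))) = Add(Rational(-2759, 519), Rational(1861, 63)) = Rational(264014, 10899)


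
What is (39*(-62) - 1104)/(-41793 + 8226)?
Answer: 1174/11189 ≈ 0.10492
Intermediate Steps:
(39*(-62) - 1104)/(-41793 + 8226) = (-2418 - 1104)/(-33567) = -3522*(-1/33567) = 1174/11189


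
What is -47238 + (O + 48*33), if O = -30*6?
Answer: -45834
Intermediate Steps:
O = -180
-47238 + (O + 48*33) = -47238 + (-180 + 48*33) = -47238 + (-180 + 1584) = -47238 + 1404 = -45834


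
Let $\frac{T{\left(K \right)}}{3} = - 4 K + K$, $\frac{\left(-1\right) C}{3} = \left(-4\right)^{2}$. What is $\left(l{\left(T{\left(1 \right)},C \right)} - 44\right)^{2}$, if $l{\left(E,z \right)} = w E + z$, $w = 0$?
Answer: $8464$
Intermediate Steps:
$C = -48$ ($C = - 3 \left(-4\right)^{2} = \left(-3\right) 16 = -48$)
$T{\left(K \right)} = - 9 K$ ($T{\left(K \right)} = 3 \left(- 4 K + K\right) = 3 \left(- 3 K\right) = - 9 K$)
$l{\left(E,z \right)} = z$ ($l{\left(E,z \right)} = 0 E + z = 0 + z = z$)
$\left(l{\left(T{\left(1 \right)},C \right)} - 44\right)^{2} = \left(-48 - 44\right)^{2} = \left(-92\right)^{2} = 8464$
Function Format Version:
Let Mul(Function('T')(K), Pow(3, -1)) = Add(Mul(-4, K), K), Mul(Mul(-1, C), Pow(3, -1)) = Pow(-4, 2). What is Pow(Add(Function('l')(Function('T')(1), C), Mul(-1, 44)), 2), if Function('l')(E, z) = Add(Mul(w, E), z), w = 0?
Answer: 8464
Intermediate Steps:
C = -48 (C = Mul(-3, Pow(-4, 2)) = Mul(-3, 16) = -48)
Function('T')(K) = Mul(-9, K) (Function('T')(K) = Mul(3, Add(Mul(-4, K), K)) = Mul(3, Mul(-3, K)) = Mul(-9, K))
Function('l')(E, z) = z (Function('l')(E, z) = Add(Mul(0, E), z) = Add(0, z) = z)
Pow(Add(Function('l')(Function('T')(1), C), Mul(-1, 44)), 2) = Pow(Add(-48, Mul(-1, 44)), 2) = Pow(Add(-48, -44), 2) = Pow(-92, 2) = 8464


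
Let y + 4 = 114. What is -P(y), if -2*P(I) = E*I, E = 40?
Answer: 2200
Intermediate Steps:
y = 110 (y = -4 + 114 = 110)
P(I) = -20*I
-P(y) = -(-20)*110 = -1*(-2200) = 2200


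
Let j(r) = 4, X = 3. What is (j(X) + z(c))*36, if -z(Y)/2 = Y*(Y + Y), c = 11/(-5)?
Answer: -13824/25 ≈ -552.96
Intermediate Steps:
c = -11/5 (c = 11*(-⅕) = -11/5 ≈ -2.2000)
z(Y) = -4*Y² (z(Y) = -2*Y*(Y + Y) = -2*Y*2*Y = -4*Y²)
(j(X) + z(c))*36 = (4 - 4*(-11/5)²)*36 = (4 - 4*121/25)*36 = (4 - 484/25)*36 = -384/25*36 = -13824/25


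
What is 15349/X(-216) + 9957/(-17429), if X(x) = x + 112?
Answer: -268553249/1812616 ≈ -148.16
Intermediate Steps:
X(x) = 112 + x
15349/X(-216) + 9957/(-17429) = 15349/(112 - 216) + 9957/(-17429) = 15349/(-104) + 9957*(-1/17429) = 15349*(-1/104) - 9957/17429 = -15349/104 - 9957/17429 = -268553249/1812616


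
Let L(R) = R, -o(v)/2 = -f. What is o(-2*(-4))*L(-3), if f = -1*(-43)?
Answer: -258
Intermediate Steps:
f = 43
o(v) = 86 (o(v) = -(-2)*43 = -2*(-43) = 86)
o(-2*(-4))*L(-3) = 86*(-3) = -258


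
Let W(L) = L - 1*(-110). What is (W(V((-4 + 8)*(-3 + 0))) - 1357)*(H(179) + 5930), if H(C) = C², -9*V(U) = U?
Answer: -47299209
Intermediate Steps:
V(U) = -U/9
W(L) = 110 + L (W(L) = L + 110 = 110 + L)
(W(V((-4 + 8)*(-3 + 0))) - 1357)*(H(179) + 5930) = ((110 - (-4 + 8)*(-3 + 0)/9) - 1357)*(179² + 5930) = ((110 - 4*(-3)/9) - 1357)*(32041 + 5930) = ((110 - ⅑*(-12)) - 1357)*37971 = ((110 + 4/3) - 1357)*37971 = (334/3 - 1357)*37971 = -3737/3*37971 = -47299209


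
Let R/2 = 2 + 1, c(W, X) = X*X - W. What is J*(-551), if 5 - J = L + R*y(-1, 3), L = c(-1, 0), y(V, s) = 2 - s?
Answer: -5510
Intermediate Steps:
c(W, X) = X² - W
L = 1 (L = 0² - 1*(-1) = 0 + 1 = 1)
R = 6 (R = 2*(2 + 1) = 2*3 = 6)
J = 10 (J = 5 - (1 + 6*(2 - 1*3)) = 5 - (1 + 6*(2 - 3)) = 5 - (1 + 6*(-1)) = 5 - (1 - 6) = 5 - 1*(-5) = 5 + 5 = 10)
J*(-551) = 10*(-551) = -5510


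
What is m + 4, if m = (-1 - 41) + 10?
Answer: -28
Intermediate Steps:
m = -32 (m = -42 + 10 = -32)
m + 4 = -32 + 4 = -28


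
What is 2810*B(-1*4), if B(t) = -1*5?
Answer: -14050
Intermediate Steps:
B(t) = -5
2810*B(-1*4) = 2810*(-5) = -14050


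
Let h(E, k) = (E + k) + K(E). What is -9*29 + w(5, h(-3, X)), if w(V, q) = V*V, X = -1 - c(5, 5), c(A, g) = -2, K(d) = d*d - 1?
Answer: -236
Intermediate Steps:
K(d) = -1 + d² (K(d) = d² - 1 = -1 + d²)
X = 1 (X = -1 - 1*(-2) = -1 + 2 = 1)
h(E, k) = -1 + E + k + E² (h(E, k) = (E + k) + (-1 + E²) = -1 + E + k + E²)
w(V, q) = V²
-9*29 + w(5, h(-3, X)) = -9*29 + 5² = -261 + 25 = -236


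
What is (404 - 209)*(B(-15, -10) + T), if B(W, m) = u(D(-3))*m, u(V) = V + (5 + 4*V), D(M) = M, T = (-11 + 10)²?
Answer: 19695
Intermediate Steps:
T = 1 (T = (-1)² = 1)
u(V) = 5 + 5*V
B(W, m) = -10*m (B(W, m) = (5 + 5*(-3))*m = (5 - 15)*m = -10*m)
(404 - 209)*(B(-15, -10) + T) = (404 - 209)*(-10*(-10) + 1) = 195*(100 + 1) = 195*101 = 19695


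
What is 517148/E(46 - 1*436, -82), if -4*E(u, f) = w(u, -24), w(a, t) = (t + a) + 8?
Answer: 1034296/203 ≈ 5095.1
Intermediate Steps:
w(a, t) = 8 + a + t (w(a, t) = (a + t) + 8 = 8 + a + t)
E(u, f) = 4 - u/4 (E(u, f) = -(8 + u - 24)/4 = -(-16 + u)/4 = 4 - u/4)
517148/E(46 - 1*436, -82) = 517148/(4 - (46 - 1*436)/4) = 517148/(4 - (46 - 436)/4) = 517148/(4 - ¼*(-390)) = 517148/(4 + 195/2) = 517148/(203/2) = 517148*(2/203) = 1034296/203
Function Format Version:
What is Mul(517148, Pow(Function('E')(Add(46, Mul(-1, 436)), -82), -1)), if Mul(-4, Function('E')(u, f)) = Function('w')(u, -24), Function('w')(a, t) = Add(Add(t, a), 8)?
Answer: Rational(1034296, 203) ≈ 5095.1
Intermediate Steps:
Function('w')(a, t) = Add(8, a, t) (Function('w')(a, t) = Add(Add(a, t), 8) = Add(8, a, t))
Function('E')(u, f) = Add(4, Mul(Rational(-1, 4), u)) (Function('E')(u, f) = Mul(Rational(-1, 4), Add(8, u, -24)) = Mul(Rational(-1, 4), Add(-16, u)) = Add(4, Mul(Rational(-1, 4), u)))
Mul(517148, Pow(Function('E')(Add(46, Mul(-1, 436)), -82), -1)) = Mul(517148, Pow(Add(4, Mul(Rational(-1, 4), Add(46, Mul(-1, 436)))), -1)) = Mul(517148, Pow(Add(4, Mul(Rational(-1, 4), Add(46, -436))), -1)) = Mul(517148, Pow(Add(4, Mul(Rational(-1, 4), -390)), -1)) = Mul(517148, Pow(Add(4, Rational(195, 2)), -1)) = Mul(517148, Pow(Rational(203, 2), -1)) = Mul(517148, Rational(2, 203)) = Rational(1034296, 203)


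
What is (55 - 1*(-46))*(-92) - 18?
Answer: -9310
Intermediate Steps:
(55 - 1*(-46))*(-92) - 18 = (55 + 46)*(-92) - 18 = 101*(-92) - 18 = -9292 - 18 = -9310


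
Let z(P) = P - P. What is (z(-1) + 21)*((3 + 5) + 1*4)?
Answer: 252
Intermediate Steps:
z(P) = 0
(z(-1) + 21)*((3 + 5) + 1*4) = (0 + 21)*((3 + 5) + 1*4) = 21*(8 + 4) = 21*12 = 252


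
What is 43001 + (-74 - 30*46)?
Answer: 41547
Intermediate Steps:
43001 + (-74 - 30*46) = 43001 + (-74 - 1380) = 43001 - 1454 = 41547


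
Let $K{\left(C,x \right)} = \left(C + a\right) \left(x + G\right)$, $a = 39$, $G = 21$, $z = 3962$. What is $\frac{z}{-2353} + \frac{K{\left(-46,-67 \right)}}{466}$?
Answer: $- \frac{544313}{548249} \approx -0.99282$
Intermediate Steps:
$K{\left(C,x \right)} = \left(21 + x\right) \left(39 + C\right)$ ($K{\left(C,x \right)} = \left(C + 39\right) \left(x + 21\right) = \left(39 + C\right) \left(21 + x\right) = \left(21 + x\right) \left(39 + C\right)$)
$\frac{z}{-2353} + \frac{K{\left(-46,-67 \right)}}{466} = \frac{3962}{-2353} + \frac{819 + 21 \left(-46\right) + 39 \left(-67\right) - -3082}{466} = 3962 \left(- \frac{1}{2353}\right) + \left(819 - 966 - 2613 + 3082\right) \frac{1}{466} = - \frac{3962}{2353} + 322 \cdot \frac{1}{466} = - \frac{3962}{2353} + \frac{161}{233} = - \frac{544313}{548249}$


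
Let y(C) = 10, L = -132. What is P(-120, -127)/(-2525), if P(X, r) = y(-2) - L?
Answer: -142/2525 ≈ -0.056238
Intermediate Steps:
P(X, r) = 142 (P(X, r) = 10 - 1*(-132) = 10 + 132 = 142)
P(-120, -127)/(-2525) = 142/(-2525) = 142*(-1/2525) = -142/2525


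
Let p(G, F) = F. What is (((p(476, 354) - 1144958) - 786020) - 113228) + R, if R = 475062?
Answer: -1568790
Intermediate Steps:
(((p(476, 354) - 1144958) - 786020) - 113228) + R = (((354 - 1144958) - 786020) - 113228) + 475062 = ((-1144604 - 786020) - 113228) + 475062 = (-1930624 - 113228) + 475062 = -2043852 + 475062 = -1568790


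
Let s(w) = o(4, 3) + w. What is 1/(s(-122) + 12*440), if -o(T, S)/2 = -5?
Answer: 1/5168 ≈ 0.00019350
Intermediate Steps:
o(T, S) = 10 (o(T, S) = -2*(-5) = 10)
s(w) = 10 + w
1/(s(-122) + 12*440) = 1/((10 - 122) + 12*440) = 1/(-112 + 5280) = 1/5168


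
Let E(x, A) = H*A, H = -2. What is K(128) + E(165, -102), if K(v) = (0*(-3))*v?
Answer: 204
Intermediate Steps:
E(x, A) = -2*A
K(v) = 0 (K(v) = 0*v = 0)
K(128) + E(165, -102) = 0 - 2*(-102) = 0 + 204 = 204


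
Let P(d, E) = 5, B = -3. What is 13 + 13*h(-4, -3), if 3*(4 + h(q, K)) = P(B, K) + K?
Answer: -91/3 ≈ -30.333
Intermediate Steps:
h(q, K) = -7/3 + K/3 (h(q, K) = -4 + (5 + K)/3 = -4 + (5/3 + K/3) = -7/3 + K/3)
13 + 13*h(-4, -3) = 13 + 13*(-7/3 + (⅓)*(-3)) = 13 + 13*(-7/3 - 1) = 13 + 13*(-10/3) = 13 - 130/3 = -91/3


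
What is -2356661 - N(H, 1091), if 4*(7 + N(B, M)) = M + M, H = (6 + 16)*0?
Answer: -4714399/2 ≈ -2.3572e+6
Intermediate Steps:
H = 0 (H = 22*0 = 0)
N(B, M) = -7 + M/2 (N(B, M) = -7 + (M + M)/4 = -7 + (2*M)/4 = -7 + M/2)
-2356661 - N(H, 1091) = -2356661 - (-7 + (½)*1091) = -2356661 - (-7 + 1091/2) = -2356661 - 1*1077/2 = -2356661 - 1077/2 = -4714399/2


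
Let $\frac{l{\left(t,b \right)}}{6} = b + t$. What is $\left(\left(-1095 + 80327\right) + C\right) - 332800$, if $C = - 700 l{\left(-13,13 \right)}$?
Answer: $-253568$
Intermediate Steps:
$l{\left(t,b \right)} = 6 b + 6 t$ ($l{\left(t,b \right)} = 6 \left(b + t\right) = 6 b + 6 t$)
$C = 0$ ($C = - 700 \left(6 \cdot 13 + 6 \left(-13\right)\right) = - 700 \left(78 - 78\right) = \left(-700\right) 0 = 0$)
$\left(\left(-1095 + 80327\right) + C\right) - 332800 = \left(\left(-1095 + 80327\right) + 0\right) - 332800 = \left(79232 + 0\right) - 332800 = 79232 - 332800 = -253568$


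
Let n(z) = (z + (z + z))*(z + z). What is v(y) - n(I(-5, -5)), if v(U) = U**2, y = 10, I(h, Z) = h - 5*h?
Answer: -2300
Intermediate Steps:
I(h, Z) = -4*h
n(z) = 6*z**2 (n(z) = (z + 2*z)*(2*z) = (3*z)*(2*z) = 6*z**2)
v(y) - n(I(-5, -5)) = 10**2 - 6*(-4*(-5))**2 = 100 - 6*20**2 = 100 - 6*400 = 100 - 1*2400 = 100 - 2400 = -2300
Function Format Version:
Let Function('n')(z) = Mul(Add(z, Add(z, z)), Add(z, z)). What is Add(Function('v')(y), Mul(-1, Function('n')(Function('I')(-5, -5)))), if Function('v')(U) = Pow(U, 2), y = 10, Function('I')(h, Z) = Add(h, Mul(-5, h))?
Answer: -2300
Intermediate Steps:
Function('I')(h, Z) = Mul(-4, h)
Function('n')(z) = Mul(6, Pow(z, 2)) (Function('n')(z) = Mul(Add(z, Mul(2, z)), Mul(2, z)) = Mul(Mul(3, z), Mul(2, z)) = Mul(6, Pow(z, 2)))
Add(Function('v')(y), Mul(-1, Function('n')(Function('I')(-5, -5)))) = Add(Pow(10, 2), Mul(-1, Mul(6, Pow(Mul(-4, -5), 2)))) = Add(100, Mul(-1, Mul(6, Pow(20, 2)))) = Add(100, Mul(-1, Mul(6, 400))) = Add(100, Mul(-1, 2400)) = Add(100, -2400) = -2300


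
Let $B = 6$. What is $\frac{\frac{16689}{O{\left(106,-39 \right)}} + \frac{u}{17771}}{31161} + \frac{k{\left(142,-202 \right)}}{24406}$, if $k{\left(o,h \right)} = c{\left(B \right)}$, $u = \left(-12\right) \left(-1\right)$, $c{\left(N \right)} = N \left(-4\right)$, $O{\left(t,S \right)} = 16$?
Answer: $\frac{1170949475427}{36040316184496} \approx 0.03249$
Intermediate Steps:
$c{\left(N \right)} = - 4 N$
$u = 12$
$k{\left(o,h \right)} = -24$ ($k{\left(o,h \right)} = \left(-4\right) 6 = -24$)
$\frac{\frac{16689}{O{\left(106,-39 \right)}} + \frac{u}{17771}}{31161} + \frac{k{\left(142,-202 \right)}}{24406} = \frac{\frac{16689}{16} + \frac{12}{17771}}{31161} - \frac{24}{24406} = \left(16689 \cdot \frac{1}{16} + 12 \cdot \frac{1}{17771}\right) \frac{1}{31161} - \frac{12}{12203} = \left(\frac{16689}{16} + \frac{12}{17771}\right) \frac{1}{31161} - \frac{12}{12203} = \frac{296580411}{284336} \cdot \frac{1}{31161} - \frac{12}{12203} = \frac{98860137}{2953398032} - \frac{12}{12203} = \frac{1170949475427}{36040316184496}$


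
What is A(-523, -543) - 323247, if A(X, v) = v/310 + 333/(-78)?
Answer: -651354837/2015 ≈ -3.2325e+5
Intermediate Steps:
A(X, v) = -111/26 + v/310 (A(X, v) = v*(1/310) + 333*(-1/78) = v/310 - 111/26 = -111/26 + v/310)
A(-523, -543) - 323247 = (-111/26 + (1/310)*(-543)) - 323247 = (-111/26 - 543/310) - 323247 = -12132/2015 - 323247 = -651354837/2015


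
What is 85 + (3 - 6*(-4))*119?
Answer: 3298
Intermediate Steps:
85 + (3 - 6*(-4))*119 = 85 + (3 + 24)*119 = 85 + 27*119 = 85 + 3213 = 3298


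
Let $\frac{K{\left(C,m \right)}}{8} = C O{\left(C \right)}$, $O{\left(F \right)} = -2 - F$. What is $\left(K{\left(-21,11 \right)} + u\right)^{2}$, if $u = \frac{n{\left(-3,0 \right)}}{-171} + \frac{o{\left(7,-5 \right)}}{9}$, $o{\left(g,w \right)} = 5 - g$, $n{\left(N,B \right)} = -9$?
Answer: $\frac{297964231321}{29241} \approx 1.019 \cdot 10^{7}$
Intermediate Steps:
$K{\left(C,m \right)} = 8 C \left(-2 - C\right)$
$u = - \frac{29}{171}$ ($u = - \frac{9}{-171} + \frac{5 - 7}{9} = \left(-9\right) \left(- \frac{1}{171}\right) + \left(5 - 7\right) \frac{1}{9} = \frac{1}{19} - \frac{2}{9} = - \frac{29}{171} \approx -0.16959$)
$\left(K{\left(-21,11 \right)} + u\right)^{2} = \left(\left(-8\right) \left(-21\right) \left(2 - 21\right) - \frac{29}{171}\right)^{2} = \left(\left(-8\right) \left(-21\right) \left(-19\right) - \frac{29}{171}\right)^{2} = \left(-3192 - \frac{29}{171}\right)^{2} = \left(- \frac{545861}{171}\right)^{2} = \frac{297964231321}{29241}$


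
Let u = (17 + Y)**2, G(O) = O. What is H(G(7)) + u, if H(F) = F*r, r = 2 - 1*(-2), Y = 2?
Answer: 389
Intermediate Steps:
r = 4 (r = 2 + 2 = 4)
u = 361 (u = (17 + 2)**2 = 19**2 = 361)
H(F) = 4*F (H(F) = F*4 = 4*F)
H(G(7)) + u = 4*7 + 361 = 28 + 361 = 389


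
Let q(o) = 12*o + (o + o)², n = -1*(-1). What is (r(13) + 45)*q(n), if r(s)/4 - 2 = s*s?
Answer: 11664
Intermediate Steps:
r(s) = 8 + 4*s² (r(s) = 8 + 4*(s*s) = 8 + 4*s²)
n = 1
q(o) = 4*o² + 12*o (q(o) = 12*o + (2*o)² = 12*o + 4*o² = 4*o² + 12*o)
(r(13) + 45)*q(n) = ((8 + 4*13²) + 45)*(4*1*(3 + 1)) = ((8 + 4*169) + 45)*(4*1*4) = ((8 + 676) + 45)*16 = (684 + 45)*16 = 729*16 = 11664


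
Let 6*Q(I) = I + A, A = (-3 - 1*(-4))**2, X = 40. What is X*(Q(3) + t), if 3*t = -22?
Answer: -800/3 ≈ -266.67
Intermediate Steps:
t = -22/3 (t = (1/3)*(-22) = -22/3 ≈ -7.3333)
A = 1 (A = (-3 + 4)**2 = 1**2 = 1)
Q(I) = 1/6 + I/6 (Q(I) = (I + 1)/6 = (1 + I)/6 = 1/6 + I/6)
X*(Q(3) + t) = 40*((1/6 + (1/6)*3) - 22/3) = 40*((1/6 + 1/2) - 22/3) = 40*(2/3 - 22/3) = 40*(-20/3) = -800/3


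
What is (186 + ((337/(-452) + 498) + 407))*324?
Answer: 39916395/113 ≈ 3.5324e+5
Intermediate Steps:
(186 + ((337/(-452) + 498) + 407))*324 = (186 + ((337*(-1/452) + 498) + 407))*324 = (186 + ((-337/452 + 498) + 407))*324 = (186 + (224759/452 + 407))*324 = (186 + 408723/452)*324 = (492795/452)*324 = 39916395/113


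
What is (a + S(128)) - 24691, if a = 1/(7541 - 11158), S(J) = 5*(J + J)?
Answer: -84677588/3617 ≈ -23411.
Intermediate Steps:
S(J) = 10*J (S(J) = 5*(2*J) = 10*J)
a = -1/3617 (a = 1/(-3617) = -1/3617 ≈ -0.00027647)
(a + S(128)) - 24691 = (-1/3617 + 10*128) - 24691 = (-1/3617 + 1280) - 24691 = 4629759/3617 - 24691 = -84677588/3617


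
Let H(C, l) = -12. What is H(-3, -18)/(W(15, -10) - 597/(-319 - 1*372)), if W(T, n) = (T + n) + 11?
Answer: -8292/11653 ≈ -0.71158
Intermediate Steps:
W(T, n) = 11 + T + n
H(-3, -18)/(W(15, -10) - 597/(-319 - 1*372)) = -12/((11 + 15 - 10) - 597/(-319 - 1*372)) = -12/(16 - 597/(-319 - 372)) = -12/(16 - 597/(-691)) = -12/(16 - 597*(-1/691)) = -12/(16 + 597/691) = -12/(11653/691) = (691/11653)*(-12) = -8292/11653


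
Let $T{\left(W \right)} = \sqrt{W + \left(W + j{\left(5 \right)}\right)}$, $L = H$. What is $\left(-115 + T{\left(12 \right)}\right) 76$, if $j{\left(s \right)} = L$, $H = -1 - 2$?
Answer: $-8740 + 76 \sqrt{21} \approx -8391.7$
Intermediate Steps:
$H = -3$
$L = -3$
$j{\left(s \right)} = -3$
$T{\left(W \right)} = \sqrt{-3 + 2 W}$ ($T{\left(W \right)} = \sqrt{W + \left(W - 3\right)} = \sqrt{W + \left(-3 + W\right)} = \sqrt{-3 + 2 W}$)
$\left(-115 + T{\left(12 \right)}\right) 76 = \left(-115 + \sqrt{-3 + 2 \cdot 12}\right) 76 = \left(-115 + \sqrt{-3 + 24}\right) 76 = \left(-115 + \sqrt{21}\right) 76 = -8740 + 76 \sqrt{21}$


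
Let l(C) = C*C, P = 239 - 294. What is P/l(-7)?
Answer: -55/49 ≈ -1.1224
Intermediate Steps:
P = -55
l(C) = C**2
P/l(-7) = -55/((-7)**2) = -55/49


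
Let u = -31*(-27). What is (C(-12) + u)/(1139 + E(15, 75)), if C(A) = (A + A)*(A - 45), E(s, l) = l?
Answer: 2205/1214 ≈ 1.8163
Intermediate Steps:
u = 837
C(A) = 2*A*(-45 + A) (C(A) = (2*A)*(-45 + A) = 2*A*(-45 + A))
(C(-12) + u)/(1139 + E(15, 75)) = (2*(-12)*(-45 - 12) + 837)/(1139 + 75) = (2*(-12)*(-57) + 837)/1214 = (1368 + 837)*(1/1214) = 2205*(1/1214) = 2205/1214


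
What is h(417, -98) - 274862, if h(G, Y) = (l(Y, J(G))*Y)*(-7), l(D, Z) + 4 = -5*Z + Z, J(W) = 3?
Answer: -285838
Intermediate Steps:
l(D, Z) = -4 - 4*Z (l(D, Z) = -4 + (-5*Z + Z) = -4 - 4*Z)
h(G, Y) = 112*Y (h(G, Y) = ((-4 - 4*3)*Y)*(-7) = ((-4 - 12)*Y)*(-7) = -16*Y*(-7) = 112*Y)
h(417, -98) - 274862 = 112*(-98) - 274862 = -10976 - 274862 = -285838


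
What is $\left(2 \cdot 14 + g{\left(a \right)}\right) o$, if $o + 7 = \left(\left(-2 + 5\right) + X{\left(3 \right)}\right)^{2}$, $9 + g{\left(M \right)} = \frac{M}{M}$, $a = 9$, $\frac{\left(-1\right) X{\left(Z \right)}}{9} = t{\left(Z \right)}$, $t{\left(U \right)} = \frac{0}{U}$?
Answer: $40$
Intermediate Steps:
$t{\left(U \right)} = 0$
$X{\left(Z \right)} = 0$ ($X{\left(Z \right)} = \left(-9\right) 0 = 0$)
$g{\left(M \right)} = -8$ ($g{\left(M \right)} = -9 + \frac{M}{M} = -9 + 1 = -8$)
$o = 2$ ($o = -7 + \left(\left(-2 + 5\right) + 0\right)^{2} = -7 + \left(3 + 0\right)^{2} = -7 + 3^{2} = -7 + 9 = 2$)
$\left(2 \cdot 14 + g{\left(a \right)}\right) o = \left(2 \cdot 14 - 8\right) 2 = \left(28 - 8\right) 2 = 20 \cdot 2 = 40$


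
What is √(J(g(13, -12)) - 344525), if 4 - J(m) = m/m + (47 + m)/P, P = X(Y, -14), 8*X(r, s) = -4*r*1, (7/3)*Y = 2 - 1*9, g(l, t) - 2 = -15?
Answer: I*√3100902/3 ≈ 586.98*I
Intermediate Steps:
g(l, t) = -13 (g(l, t) = 2 - 15 = -13)
Y = -3 (Y = 3*(2 - 1*9)/7 = 3*(2 - 9)/7 = (3/7)*(-7) = -3)
X(r, s) = -r/2 (X(r, s) = (-4*r*1)/8 = (-4*r)/8 = -r/2)
P = 3/2 (P = -½*(-3) = 3/2 ≈ 1.5000)
J(m) = -85/3 - 2*m/3 (J(m) = 4 - (m/m + (47 + m)/(3/2)) = 4 - (1 + (47 + m)*(⅔)) = 4 - (1 + (94/3 + 2*m/3)) = 4 - (97/3 + 2*m/3) = 4 + (-97/3 - 2*m/3) = -85/3 - 2*m/3)
√(J(g(13, -12)) - 344525) = √((-85/3 - ⅔*(-13)) - 344525) = √((-85/3 + 26/3) - 344525) = √(-59/3 - 344525) = √(-1033634/3) = I*√3100902/3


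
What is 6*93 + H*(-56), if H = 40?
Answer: -1682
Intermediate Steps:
6*93 + H*(-56) = 6*93 + 40*(-56) = 558 - 2240 = -1682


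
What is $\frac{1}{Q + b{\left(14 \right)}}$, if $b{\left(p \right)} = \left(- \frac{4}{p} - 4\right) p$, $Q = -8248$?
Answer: $- \frac{1}{8308} \approx -0.00012037$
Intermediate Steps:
$b{\left(p \right)} = p \left(-4 - \frac{4}{p}\right)$ ($b{\left(p \right)} = \left(-4 - \frac{4}{p}\right) p = p \left(-4 - \frac{4}{p}\right)$)
$\frac{1}{Q + b{\left(14 \right)}} = \frac{1}{-8248 - 60} = \frac{1}{-8308} = - \frac{1}{8308}$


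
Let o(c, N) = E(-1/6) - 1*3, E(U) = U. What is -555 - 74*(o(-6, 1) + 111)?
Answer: -25604/3 ≈ -8534.7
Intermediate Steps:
o(c, N) = -19/6 (o(c, N) = -1/6 - 1*3 = -1*⅙ - 3 = -⅙ - 3 = -19/6)
-555 - 74*(o(-6, 1) + 111) = -555 - 74*(-19/6 + 111) = -555 - 74*647/6 = -555 - 1*23939/3 = -555 - 23939/3 = -25604/3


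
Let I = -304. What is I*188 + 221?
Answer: -56931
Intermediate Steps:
I*188 + 221 = -304*188 + 221 = -57152 + 221 = -56931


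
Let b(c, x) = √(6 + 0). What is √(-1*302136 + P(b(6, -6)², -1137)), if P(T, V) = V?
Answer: 3*I*√33697 ≈ 550.7*I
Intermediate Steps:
b(c, x) = √6
√(-1*302136 + P(b(6, -6)², -1137)) = √(-1*302136 - 1137) = √(-302136 - 1137) = √(-303273) = 3*I*√33697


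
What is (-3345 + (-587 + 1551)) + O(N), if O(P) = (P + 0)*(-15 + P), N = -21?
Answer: -1625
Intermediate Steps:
O(P) = P*(-15 + P)
(-3345 + (-587 + 1551)) + O(N) = (-3345 + (-587 + 1551)) - 21*(-15 - 21) = (-3345 + 964) - 21*(-36) = -2381 + 756 = -1625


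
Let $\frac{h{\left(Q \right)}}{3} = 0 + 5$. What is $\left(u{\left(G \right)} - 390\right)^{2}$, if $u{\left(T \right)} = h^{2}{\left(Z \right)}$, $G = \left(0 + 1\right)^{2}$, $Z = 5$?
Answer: $27225$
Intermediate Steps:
$h{\left(Q \right)} = 15$ ($h{\left(Q \right)} = 3 \left(0 + 5\right) = 3 \cdot 5 = 15$)
$G = 1$ ($G = 1^{2} = 1$)
$u{\left(T \right)} = 225$ ($u{\left(T \right)} = 15^{2} = 225$)
$\left(u{\left(G \right)} - 390\right)^{2} = \left(225 - 390\right)^{2} = \left(-165\right)^{2} = 27225$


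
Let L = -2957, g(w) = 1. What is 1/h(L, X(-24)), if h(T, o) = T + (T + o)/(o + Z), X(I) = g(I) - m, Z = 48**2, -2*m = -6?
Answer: -2302/6809973 ≈ -0.00033803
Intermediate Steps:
m = 3 (m = -1/2*(-6) = 3)
Z = 2304
X(I) = -2 (X(I) = 1 - 1*3 = 1 - 3 = -2)
h(T, o) = T + (T + o)/(2304 + o) (h(T, o) = T + (T + o)/(o + 2304) = T + (T + o)/(2304 + o))
1/h(L, X(-24)) = 1/((-2 + 2305*(-2957) - 2957*(-2))/(2304 - 2)) = 1/((-2 - 6815885 + 5914)/2302) = 1/((1/2302)*(-6809973)) = 1/(-6809973/2302) = -2302/6809973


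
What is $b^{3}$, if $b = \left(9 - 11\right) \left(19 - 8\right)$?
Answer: $-10648$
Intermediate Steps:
$b = -22$ ($b = \left(-2\right) 11 = -22$)
$b^{3} = \left(-22\right)^{3} = -10648$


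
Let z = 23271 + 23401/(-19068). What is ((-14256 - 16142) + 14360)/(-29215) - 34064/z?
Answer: -1694271189522/1851847144115 ≈ -0.91491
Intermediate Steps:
z = 63386861/2724 (z = 23271 + 23401*(-1/19068) = 23271 - 3343/2724 = 63386861/2724 ≈ 23270.)
((-14256 - 16142) + 14360)/(-29215) - 34064/z = ((-14256 - 16142) + 14360)/(-29215) - 34064/63386861/2724 = (-30398 + 14360)*(-1/29215) - 34064*2724/63386861 = -16038*(-1/29215) - 92790336/63386861 = 16038/29215 - 92790336/63386861 = -1694271189522/1851847144115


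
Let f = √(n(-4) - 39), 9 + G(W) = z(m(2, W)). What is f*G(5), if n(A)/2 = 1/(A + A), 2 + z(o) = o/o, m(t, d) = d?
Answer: -5*I*√157 ≈ -62.65*I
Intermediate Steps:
z(o) = -1 (z(o) = -2 + o/o = -2 + 1 = -1)
n(A) = 1/A (n(A) = 2/(A + A) = 2/((2*A)) = 2*(1/(2*A)) = 1/A)
G(W) = -10 (G(W) = -9 - 1 = -10)
f = I*√157/2 (f = √(1/(-4) - 39) = √(-¼ - 39) = √(-157/4) = I*√157/2 ≈ 6.265*I)
f*G(5) = (I*√157/2)*(-10) = -5*I*√157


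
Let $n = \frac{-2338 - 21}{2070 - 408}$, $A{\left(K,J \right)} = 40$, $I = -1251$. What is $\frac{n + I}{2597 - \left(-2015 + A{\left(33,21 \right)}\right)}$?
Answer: $- \frac{2081521}{7598664} \approx -0.27393$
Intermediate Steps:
$n = - \frac{2359}{1662} \approx -1.4194$
$\frac{n + I}{2597 - \left(-2015 + A{\left(33,21 \right)}\right)} = \frac{- \frac{2359}{1662} - 1251}{2597 + \left(2015 - 40\right)} = - \frac{2081521}{1662 \left(2597 + \left(2015 - 40\right)\right)} = - \frac{2081521}{1662 \left(2597 + 1975\right)} = - \frac{2081521}{1662 \cdot 4572} = \left(- \frac{2081521}{1662}\right) \frac{1}{4572} = - \frac{2081521}{7598664}$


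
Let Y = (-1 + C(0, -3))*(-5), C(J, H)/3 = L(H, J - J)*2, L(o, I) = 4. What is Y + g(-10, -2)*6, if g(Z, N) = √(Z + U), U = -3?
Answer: -115 + 6*I*√13 ≈ -115.0 + 21.633*I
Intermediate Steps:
C(J, H) = 24 (C(J, H) = 3*(4*2) = 3*8 = 24)
Y = -115 (Y = (-1 + 24)*(-5) = 23*(-5) = -115)
g(Z, N) = √(-3 + Z) (g(Z, N) = √(Z - 3) = √(-3 + Z))
Y + g(-10, -2)*6 = -115 + √(-3 - 10)*6 = -115 + √(-13)*6 = -115 + (I*√13)*6 = -115 + 6*I*√13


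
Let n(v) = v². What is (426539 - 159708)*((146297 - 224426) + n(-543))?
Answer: 57827614320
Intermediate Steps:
(426539 - 159708)*((146297 - 224426) + n(-543)) = (426539 - 159708)*((146297 - 224426) + (-543)²) = 266831*(-78129 + 294849) = 266831*216720 = 57827614320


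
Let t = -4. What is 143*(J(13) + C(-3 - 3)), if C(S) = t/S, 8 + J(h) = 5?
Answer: -1001/3 ≈ -333.67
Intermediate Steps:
J(h) = -3 (J(h) = -8 + 5 = -3)
C(S) = -4/S
143*(J(13) + C(-3 - 3)) = 143*(-3 - 4/(-3 - 3)) = 143*(-3 - 4/(-6)) = 143*(-3 - 4*(-1/6)) = 143*(-3 + 2/3) = 143*(-7/3) = -1001/3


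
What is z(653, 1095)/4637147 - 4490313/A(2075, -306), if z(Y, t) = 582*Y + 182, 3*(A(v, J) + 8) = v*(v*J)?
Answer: 187808401113835/2036513274388426 ≈ 0.092221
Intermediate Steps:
A(v, J) = -8 + J*v²/3 (A(v, J) = -8 + (v*(v*J))/3 = -8 + (v*(J*v))/3 = -8 + (J*v²)/3 = -8 + J*v²/3)
z(Y, t) = 182 + 582*Y
z(653, 1095)/4637147 - 4490313/A(2075, -306) = (182 + 582*653)/4637147 - 4490313/(-8 + (⅓)*(-306)*2075²) = (182 + 380046)*(1/4637147) - 4490313/(-8 + (⅓)*(-306)*4305625) = 380228*(1/4637147) - 4490313/(-8 - 439173750) = 380228/4637147 - 4490313/(-439173758) = 380228/4637147 - 4490313*(-1/439173758) = 380228/4637147 + 4490313/439173758 = 187808401113835/2036513274388426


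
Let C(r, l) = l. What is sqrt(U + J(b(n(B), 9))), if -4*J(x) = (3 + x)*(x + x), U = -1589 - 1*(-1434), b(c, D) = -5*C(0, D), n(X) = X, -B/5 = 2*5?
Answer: 10*I*sqrt(11) ≈ 33.166*I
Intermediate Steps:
B = -50 (B = -10*5 = -5*10 = -50)
b(c, D) = -5*D
U = -155 (U = -1589 + 1434 = -155)
J(x) = -x*(3 + x)/2 (J(x) = -(3 + x)*(x + x)/4 = -(3 + x)*2*x/4 = -x*(3 + x)/2)
sqrt(U + J(b(n(B), 9))) = sqrt(-155 - (-5*9)*(3 - 5*9)/2) = sqrt(-155 - 1/2*(-45)*(3 - 45)) = sqrt(-155 - 1/2*(-45)*(-42)) = sqrt(-155 - 945) = sqrt(-1100) = 10*I*sqrt(11)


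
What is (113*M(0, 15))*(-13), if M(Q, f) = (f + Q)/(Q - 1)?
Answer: 22035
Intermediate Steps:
M(Q, f) = (Q + f)/(-1 + Q)
(113*M(0, 15))*(-13) = (113*((0 + 15)/(-1 + 0)))*(-13) = (113*(15/(-1)))*(-13) = (113*(-1*15))*(-13) = (113*(-15))*(-13) = -1695*(-13) = 22035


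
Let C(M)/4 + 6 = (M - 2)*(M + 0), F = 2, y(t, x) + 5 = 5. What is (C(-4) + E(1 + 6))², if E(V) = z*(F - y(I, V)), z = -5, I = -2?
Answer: 3844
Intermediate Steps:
y(t, x) = 0 (y(t, x) = -5 + 5 = 0)
E(V) = -10 (E(V) = -5*(2 - 1*0) = -5*(2 + 0) = -5*2 = -10)
C(M) = -24 + 4*M*(-2 + M) (C(M) = -24 + 4*((M - 2)*(M + 0)) = -24 + 4*((-2 + M)*M) = -24 + 4*(M*(-2 + M)) = -24 + 4*M*(-2 + M))
(C(-4) + E(1 + 6))² = ((-24 - 8*(-4) + 4*(-4)²) - 10)² = ((-24 + 32 + 4*16) - 10)² = ((-24 + 32 + 64) - 10)² = (72 - 10)² = 62² = 3844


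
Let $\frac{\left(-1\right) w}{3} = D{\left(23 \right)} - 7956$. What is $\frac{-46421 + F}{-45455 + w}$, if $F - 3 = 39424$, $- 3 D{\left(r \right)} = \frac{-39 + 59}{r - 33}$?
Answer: $\frac{6994}{21589} \approx 0.32396$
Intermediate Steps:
$D{\left(r \right)} = - \frac{20}{3 \left(-33 + r\right)}$ ($D{\left(r \right)} = - \frac{\left(-39 + 59\right) \frac{1}{r - 33}}{3} = - \frac{20 \frac{1}{-33 + r}}{3} = - \frac{20}{3 \left(-33 + r\right)}$)
$F = 39427$ ($F = 3 + 39424 = 39427$)
$w = 23866$ ($w = - 3 \left(- \frac{20}{-99 + 3 \cdot 23} - 7956\right) = - 3 \left(- \frac{20}{-99 + 69} - 7956\right) = - 3 \left(- \frac{20}{-30} - 7956\right) = - 3 \left(\left(-20\right) \left(- \frac{1}{30}\right) - 7956\right) = - 3 \left(\frac{2}{3} - 7956\right) = \left(-3\right) \left(- \frac{23866}{3}\right) = 23866$)
$\frac{-46421 + F}{-45455 + w} = \frac{-46421 + 39427}{-45455 + 23866} = - \frac{6994}{-21589} = \left(-6994\right) \left(- \frac{1}{21589}\right) = \frac{6994}{21589}$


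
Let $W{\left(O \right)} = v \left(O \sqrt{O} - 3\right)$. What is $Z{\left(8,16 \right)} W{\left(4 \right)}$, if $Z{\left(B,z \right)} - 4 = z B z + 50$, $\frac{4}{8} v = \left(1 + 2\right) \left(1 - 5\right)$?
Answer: $-252240$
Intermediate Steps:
$v = -24$ ($v = 2 \left(1 + 2\right) \left(1 - 5\right) = 2 \cdot 3 \left(-4\right) = 2 \left(-12\right) = -24$)
$W{\left(O \right)} = 72 - 24 O^{\frac{3}{2}}$ ($W{\left(O \right)} = - 24 \left(O \sqrt{O} - 3\right) = - 24 \left(O^{\frac{3}{2}} - 3\right) = - 24 \left(-3 + O^{\frac{3}{2}}\right) = 72 - 24 O^{\frac{3}{2}}$)
$Z{\left(B,z \right)} = 54 + B z^{2}$ ($Z{\left(B,z \right)} = 4 + \left(z B z + 50\right) = 4 + \left(B z z + 50\right) = 4 + \left(B z^{2} + 50\right) = 4 + \left(50 + B z^{2}\right) = 54 + B z^{2}$)
$Z{\left(8,16 \right)} W{\left(4 \right)} = \left(54 + 8 \cdot 16^{2}\right) \left(72 - 24 \cdot 4^{\frac{3}{2}}\right) = \left(54 + 8 \cdot 256\right) \left(72 - 192\right) = \left(54 + 2048\right) \left(72 - 192\right) = 2102 \left(-120\right) = -252240$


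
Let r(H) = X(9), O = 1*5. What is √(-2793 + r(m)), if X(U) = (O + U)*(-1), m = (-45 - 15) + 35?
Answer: I*√2807 ≈ 52.981*I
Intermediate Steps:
m = -25 (m = -60 + 35 = -25)
O = 5
X(U) = -5 - U (X(U) = (5 + U)*(-1) = -5 - U)
r(H) = -14 (r(H) = -5 - 1*9 = -5 - 9 = -14)
√(-2793 + r(m)) = √(-2793 - 14) = √(-2807) = I*√2807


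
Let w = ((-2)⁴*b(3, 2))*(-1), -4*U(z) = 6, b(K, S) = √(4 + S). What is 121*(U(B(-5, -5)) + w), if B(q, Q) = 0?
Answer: -363/2 - 1936*√6 ≈ -4923.7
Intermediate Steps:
U(z) = -3/2 (U(z) = -¼*6 = -3/2)
w = -16*√6 (w = ((-2)⁴*√(4 + 2))*(-1) = (16*√6)*(-1) = -16*√6 ≈ -39.192)
121*(U(B(-5, -5)) + w) = 121*(-3/2 - 16*√6) = -363/2 - 1936*√6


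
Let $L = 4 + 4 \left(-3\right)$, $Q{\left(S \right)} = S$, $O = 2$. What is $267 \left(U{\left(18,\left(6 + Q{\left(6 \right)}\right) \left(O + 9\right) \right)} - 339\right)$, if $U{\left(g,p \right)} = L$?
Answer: $-92649$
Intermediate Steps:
$L = -8$ ($L = 4 - 12 = -8$)
$U{\left(g,p \right)} = -8$
$267 \left(U{\left(18,\left(6 + Q{\left(6 \right)}\right) \left(O + 9\right) \right)} - 339\right) = 267 \left(-8 - 339\right) = 267 \left(-347\right) = -92649$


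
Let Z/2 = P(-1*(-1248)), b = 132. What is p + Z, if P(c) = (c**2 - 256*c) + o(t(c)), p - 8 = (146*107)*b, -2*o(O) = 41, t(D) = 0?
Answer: 4538103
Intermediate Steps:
o(O) = -41/2 (o(O) = -1/2*41 = -41/2)
p = 2062112 (p = 8 + (146*107)*132 = 8 + 15622*132 = 8 + 2062104 = 2062112)
P(c) = -41/2 + c**2 - 256*c (P(c) = (c**2 - 256*c) - 41/2 = -41/2 + c**2 - 256*c)
Z = 2475991 (Z = 2*(-41/2 + (-1*(-1248))**2 - (-256)*(-1248)) = 2*(-41/2 + 1248**2 - 256*1248) = 2*(-41/2 + 1557504 - 319488) = 2*(2475991/2) = 2475991)
p + Z = 2062112 + 2475991 = 4538103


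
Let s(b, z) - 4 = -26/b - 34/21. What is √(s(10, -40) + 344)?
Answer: √3790185/105 ≈ 18.541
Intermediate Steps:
s(b, z) = 50/21 - 26/b (s(b, z) = 4 + (-26/b - 34/21) = 4 + (-34/21 - 26/b) = 50/21 - 26/b)
√(s(10, -40) + 344) = √((50/21 - 26/10) + 344) = √((50/21 - 26*⅒) + 344) = √((50/21 - 13/5) + 344) = √(-23/105 + 344) = √(36097/105) = √3790185/105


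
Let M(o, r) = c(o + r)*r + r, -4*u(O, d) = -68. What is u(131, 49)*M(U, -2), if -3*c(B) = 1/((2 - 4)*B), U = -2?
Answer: -391/12 ≈ -32.583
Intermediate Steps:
u(O, d) = 17 (u(O, d) = -1/4*(-68) = 17)
c(B) = 1/(6*B) (c(B) = -1/(3*(2 - 4)*B) = -1/(3*(-2)*B) = -(-1)/(6*B) = 1/(6*B))
M(o, r) = r + r/(6*(o + r)) (M(o, r) = (1/(6*(o + r)))*r + r = r/(6*(o + r)) + r = r + r/(6*(o + r)))
u(131, 49)*M(U, -2) = 17*((1/6)*(-2)*(1 + 6*(-2) + 6*(-2))/(-2 - 2)) = 17*((1/6)*(-2)*(1 - 12 - 12)/(-4)) = 17*((1/6)*(-2)*(-1/4)*(-23)) = 17*(-23/12) = -391/12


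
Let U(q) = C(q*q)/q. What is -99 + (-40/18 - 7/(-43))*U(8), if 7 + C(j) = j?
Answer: -117311/1032 ≈ -113.67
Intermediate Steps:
C(j) = -7 + j
U(q) = (-7 + q²)/q (U(q) = (-7 + q*q)/q = (-7 + q²)/q)
-99 + (-40/18 - 7/(-43))*U(8) = -99 + (-40/18 - 7/(-43))*(8 - 7/8) = -99 + (-40*1/18 - 7*(-1/43))*(8 - 7*⅛) = -99 + (-20/9 + 7/43)*(8 - 7/8) = -99 - 797/387*57/8 = -99 - 15143/1032 = -117311/1032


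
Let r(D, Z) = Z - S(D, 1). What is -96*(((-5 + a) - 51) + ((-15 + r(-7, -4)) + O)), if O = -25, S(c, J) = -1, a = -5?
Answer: 9984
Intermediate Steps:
r(D, Z) = 1 + Z (r(D, Z) = Z - 1*(-1) = Z + 1 = 1 + Z)
-96*(((-5 + a) - 51) + ((-15 + r(-7, -4)) + O)) = -96*(((-5 - 5) - 51) + ((-15 + (1 - 4)) - 25)) = -96*((-10 - 51) + ((-15 - 3) - 25)) = -96*(-61 + (-18 - 25)) = -96*(-61 - 43) = -96*(-104) = 9984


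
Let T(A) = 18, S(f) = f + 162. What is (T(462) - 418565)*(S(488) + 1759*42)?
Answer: -31193470816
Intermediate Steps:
S(f) = 162 + f
(T(462) - 418565)*(S(488) + 1759*42) = (18 - 418565)*((162 + 488) + 1759*42) = -418547*(650 + 73878) = -418547*74528 = -31193470816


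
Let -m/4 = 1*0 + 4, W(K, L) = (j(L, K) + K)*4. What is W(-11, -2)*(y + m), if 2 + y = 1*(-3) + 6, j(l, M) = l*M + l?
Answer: -540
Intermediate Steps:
j(l, M) = l + M*l (j(l, M) = M*l + l = l + M*l)
W(K, L) = 4*K + 4*L*(1 + K) (W(K, L) = (L*(1 + K) + K)*4 = (K + L*(1 + K))*4 = 4*K + 4*L*(1 + K))
y = 1 (y = -2 + (1*(-3) + 6) = -2 + (-3 + 6) = -2 + 3 = 1)
m = -16 (m = -4*(1*0 + 4) = -4*(0 + 4) = -4*4 = -16)
W(-11, -2)*(y + m) = (4*(-11) + 4*(-2)*(1 - 11))*(1 - 16) = (-44 + 4*(-2)*(-10))*(-15) = (-44 + 80)*(-15) = 36*(-15) = -540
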